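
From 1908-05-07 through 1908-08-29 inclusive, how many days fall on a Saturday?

17

1908-05-07 is a Thursday.
From 1908-05-07 to 1908-08-29 is 115 days inclusive.
115 = 7 × 16 + 3, so there are 16 full weeks plus 3 extra days.
Each full week contributes one Saturday: 16 so far.
The 3 extra days are Thu, Fri, Sat — 1 of them qualifies.
Total: 16 + 1 = 17.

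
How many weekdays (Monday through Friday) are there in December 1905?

21 weekdays

1 December 1905 is a Friday.
The range spans 31 days (inclusive of both endpoints).
31 = 7 × 4 + 3, so there are 4 full weeks plus 3 extra days.
Each full week contributes 5 weekdays (Mon–Fri): 4 × 5 = 20.
The 3 extra days are Friday, Saturday, Sunday — 1 of them qualifies.
Total: 20 + 1 = 21.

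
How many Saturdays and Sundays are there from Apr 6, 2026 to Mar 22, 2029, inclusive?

Apr 6, 2026 is a Monday.
From Apr 6, 2026 to Mar 22, 2029 is 1082 days inclusive.
1082 = 7 × 154 + 4, so there are 154 full weeks plus 4 extra days.
Each full week contributes 2 weekend days (Sat, Sun): 154 × 2 = 308.
The 4 extra days are Mon, Tue, Wed, Thu — none qualify.
Total: 308 + 0 = 308.

308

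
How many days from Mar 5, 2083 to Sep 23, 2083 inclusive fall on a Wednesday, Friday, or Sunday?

87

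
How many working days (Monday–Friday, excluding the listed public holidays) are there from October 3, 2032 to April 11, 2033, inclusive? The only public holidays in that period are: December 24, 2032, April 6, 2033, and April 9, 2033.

134 working days

October 3, 2032 is a Sunday.
The range spans 191 days (inclusive of both endpoints).
191 = 7 × 27 + 2, so there are 27 full weeks plus 2 extra days.
Each full week contributes 5 weekdays (Mon–Fri): 27 × 5 = 135.
The 2 extra days are Sunday, Monday — 1 of them qualifies.
Total: 135 + 1 = 136.
Holidays: December 24, 2032 (Fri); April 6, 2033 (Wed); April 9, 2033 (Sat).
2 of the 3 holidays fall on weekdays; the rest are weekends and were already excluded.
Business days: 136 − 2 = 134.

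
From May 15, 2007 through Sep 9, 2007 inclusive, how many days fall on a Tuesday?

17 Tuesdays

May 15, 2007 is a Tuesday.
From May 15, 2007 to Sep 9, 2007 is 118 days inclusive.
118 = 7 × 16 + 6, so there are 16 full weeks plus 6 extra days.
Each full week contributes one Tuesday: 16 so far.
The 6 extra days are Tue, Wed, Thu, Fri, Sat, Sun — 1 of them qualifies.
Total: 16 + 1 = 17.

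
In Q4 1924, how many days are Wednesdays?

14

Oct 1, 1924 is a Wednesday.
The range spans 92 days (inclusive of both endpoints).
92 = 7 × 13 + 1, so there are 13 full weeks plus 1 extra day.
Each full week contributes one Wednesday: 13 so far.
The 1 extra day is Wednesday — 1 of them qualifies.
Total: 13 + 1 = 14.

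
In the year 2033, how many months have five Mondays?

A month has five Mondays exactly when Monday falls within its first (length − 28) days.
Jan: 31 days, starts Sat → 5 of Sat, Sun, Mon ✓
Feb: 28 days, starts Tue → 5 of (none)
Mar: 31 days, starts Tue → 5 of Tue, Wed, Thu
Apr: 30 days, starts Fri → 5 of Fri, Sat
May: 31 days, starts Sun → 5 of Sun, Mon, Tue ✓
Jun: 30 days, starts Wed → 5 of Wed, Thu
Jul: 31 days, starts Fri → 5 of Fri, Sat, Sun
Aug: 31 days, starts Mon → 5 of Mon, Tue, Wed ✓
Sep: 30 days, starts Thu → 5 of Thu, Fri
Oct: 31 days, starts Sat → 5 of Sat, Sun, Mon ✓
Nov: 30 days, starts Tue → 5 of Tue, Wed
Dec: 31 days, starts Thu → 5 of Thu, Fri, Sat
Months with five Mondays: Jan, May, Aug, Oct.

4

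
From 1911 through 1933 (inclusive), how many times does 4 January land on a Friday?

3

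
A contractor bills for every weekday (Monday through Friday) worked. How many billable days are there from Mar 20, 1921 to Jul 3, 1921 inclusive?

Mar 20, 1921 is a Sunday.
From Mar 20, 1921 to Jul 3, 1921 is 106 days inclusive.
106 = 7 × 15 + 1, so there are 15 full weeks plus 1 extra day.
Each full week contributes 5 weekdays (Mon–Fri): 15 × 5 = 75.
The 1 extra day is Sunday — none qualify.
Total: 75 + 0 = 75.

75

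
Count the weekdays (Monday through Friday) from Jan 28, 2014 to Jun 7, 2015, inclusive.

354

Jan 28, 2014 is a Tuesday.
The range spans 496 days (inclusive of both endpoints).
496 = 7 × 70 + 6, so there are 70 full weeks plus 6 extra days.
Each full week contributes 5 weekdays (Mon–Fri): 70 × 5 = 350.
The 6 extra days are Tuesday, Wednesday, Thursday, Friday, Saturday, Sunday — 4 of them qualify.
Total: 350 + 4 = 354.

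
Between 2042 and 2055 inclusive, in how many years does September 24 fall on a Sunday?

2

Day of week of September 24 in each year:
2042: Wed, 2043: Thu, 2044: Sat, 2045: Sun ✓, 2046: Mon, 2047: Tue, 2048: Thu, 2049: Fri, 2050: Sat, 2051: Sun ✓, 2052: Tue, 2053: Wed, 2054: Thu, 2055: Fri
Sundays: 2045, 2051.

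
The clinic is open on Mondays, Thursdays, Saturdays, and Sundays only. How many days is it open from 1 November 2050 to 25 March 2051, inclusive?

1 November 2050 is a Tuesday.
From 1 November 2050 to 25 March 2051 is 145 days inclusive.
145 = 7 × 20 + 5, so there are 20 full weeks plus 5 extra days.
Each full week contributes 4 days from the set (Mon, Thu, Sat, Sun): 20 × 4 = 80.
The 5 extra days are Tuesday, Wednesday, Thursday, Friday, Saturday — 2 of them qualify.
Total: 80 + 2 = 82.

82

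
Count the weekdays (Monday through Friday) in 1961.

1 January 1961 is a Sunday.
That's 365 days from start to end, counting both.
365 = 7 × 52 + 1, so there are 52 full weeks plus 1 extra day.
Each full week contributes 5 weekdays (Mon–Fri): 52 × 5 = 260.
The 1 extra day is Sunday — none qualify.
Total: 260 + 0 = 260.

260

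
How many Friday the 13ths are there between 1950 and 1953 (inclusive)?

8

Friday-the-13ths by year:
1950: Jan, Oct
1951: Apr, Jul
1952: Jun
1953: Feb, Mar, Nov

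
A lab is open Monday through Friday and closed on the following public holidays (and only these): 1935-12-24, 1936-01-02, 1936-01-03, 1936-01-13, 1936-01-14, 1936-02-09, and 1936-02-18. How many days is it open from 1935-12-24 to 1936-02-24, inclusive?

1935-12-24 is a Tuesday.
That's 63 days from start to end, counting both.
63 = 7 × 9, so the span is exactly 9 full weeks.
Each full week contributes 5 weekdays (Mon–Fri): 9 × 5 = 45.
Total: 45.
Holidays: 1935-12-24 (Tue); 1936-01-02 (Thu); 1936-01-03 (Fri); 1936-01-13 (Mon); 1936-01-14 (Tue); 1936-02-09 (Sun); 1936-02-18 (Tue).
6 of the 7 holidays fall on weekdays; the rest are weekends and were already excluded.
Business days: 45 − 6 = 39.

39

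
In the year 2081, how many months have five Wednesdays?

A month has five Wednesdays exactly when Wednesday falls within its first (length − 28) days.
Jan: 31 days, starts Wed → 5 of Wed, Thu, Fri ✓
Feb: 28 days, starts Sat → 5 of (none)
Mar: 31 days, starts Sat → 5 of Sat, Sun, Mon
Apr: 30 days, starts Tue → 5 of Tue, Wed ✓
May: 31 days, starts Thu → 5 of Thu, Fri, Sat
Jun: 30 days, starts Sun → 5 of Sun, Mon
Jul: 31 days, starts Tue → 5 of Tue, Wed, Thu ✓
Aug: 31 days, starts Fri → 5 of Fri, Sat, Sun
Sep: 30 days, starts Mon → 5 of Mon, Tue
Oct: 31 days, starts Wed → 5 of Wed, Thu, Fri ✓
Nov: 30 days, starts Sat → 5 of Sat, Sun
Dec: 31 days, starts Mon → 5 of Mon, Tue, Wed ✓
Months with five Wednesdays: Jan, Apr, Jul, Oct, Dec.

5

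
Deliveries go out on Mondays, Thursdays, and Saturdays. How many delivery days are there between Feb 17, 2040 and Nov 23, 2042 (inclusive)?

433

Feb 17, 2040 is a Friday.
That's 1011 days from start to end, counting both.
1011 = 7 × 144 + 3, so there are 144 full weeks plus 3 extra days.
Each full week contributes 3 days from the set (Mon, Thu, Sat): 144 × 3 = 432.
The 3 extra days are Fri, Sat, Sun — 1 of them qualifies.
Total: 432 + 1 = 433.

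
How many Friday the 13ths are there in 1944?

The 13th falls on a Friday when the month's 13th has weekday Fri.
Jan 13 is Thu; Feb 13 is Sun; Mar 13 is Mon; Apr 13 is Thu; May 13 is Sat; Jun 13 is Tue; Jul 13 is Thu; Aug 13 is Sun; Sep 13 is Wed; Oct 13 is Fri ✓; Nov 13 is Mon; Dec 13 is Wed.
Friday the 13ths: Oct.

1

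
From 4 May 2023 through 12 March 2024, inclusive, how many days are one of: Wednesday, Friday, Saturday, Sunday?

179

4 May 2023 is a Thursday.
The range spans 314 days (inclusive of both endpoints).
314 = 7 × 44 + 6, so there are 44 full weeks plus 6 extra days.
Each full week contributes 4 days from the set (Wed, Fri, Sat, Sun): 44 × 4 = 176.
The 6 extra days are Thursday, Friday, Saturday, Sunday, Monday, Tuesday — 3 of them qualify.
Total: 176 + 3 = 179.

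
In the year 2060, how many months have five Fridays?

5

A month has five Fridays exactly when Friday falls within its first (length − 28) days.
Jan: 31 days, starts Thu → 5 of Thu, Fri, Sat ✓
Feb: 29 days, starts Sun → 5 of Sun
Mar: 31 days, starts Mon → 5 of Mon, Tue, Wed
Apr: 30 days, starts Thu → 5 of Thu, Fri ✓
May: 31 days, starts Sat → 5 of Sat, Sun, Mon
Jun: 30 days, starts Tue → 5 of Tue, Wed
Jul: 31 days, starts Thu → 5 of Thu, Fri, Sat ✓
Aug: 31 days, starts Sun → 5 of Sun, Mon, Tue
Sep: 30 days, starts Wed → 5 of Wed, Thu
Oct: 31 days, starts Fri → 5 of Fri, Sat, Sun ✓
Nov: 30 days, starts Mon → 5 of Mon, Tue
Dec: 31 days, starts Wed → 5 of Wed, Thu, Fri ✓
Months with five Fridays: Jan, Apr, Jul, Oct, Dec.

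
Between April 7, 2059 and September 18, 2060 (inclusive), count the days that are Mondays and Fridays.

152

April 7, 2059 is a Monday.
That's 531 days from start to end, counting both.
531 = 7 × 75 + 6, so there are 75 full weeks plus 6 extra days.
Each full week contributes 2 days from the set (Mon, Fri): 75 × 2 = 150.
The 6 extra days are Mon, Tue, Wed, Thu, Fri, Sat — 2 of them qualify.
Total: 150 + 2 = 152.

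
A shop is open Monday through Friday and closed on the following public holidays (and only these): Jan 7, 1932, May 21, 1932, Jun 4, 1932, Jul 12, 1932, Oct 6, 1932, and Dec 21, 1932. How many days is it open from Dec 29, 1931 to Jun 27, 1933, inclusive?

Dec 29, 1931 is a Tuesday.
From Dec 29, 1931 to Jun 27, 1933 is 547 days inclusive.
547 = 7 × 78 + 1, so there are 78 full weeks plus 1 extra day.
Each full week contributes 5 weekdays (Mon–Fri): 78 × 5 = 390.
The 1 extra day is Tue — 1 of them qualifies.
Total: 390 + 1 = 391.
Holidays: Jan 7, 1932 (Thu); May 21, 1932 (Sat); Jun 4, 1932 (Sat); Jul 12, 1932 (Tue); Oct 6, 1932 (Thu); Dec 21, 1932 (Wed).
4 of the 6 holidays fall on weekdays; the rest are weekends and were already excluded.
Business days: 391 − 4 = 387.

387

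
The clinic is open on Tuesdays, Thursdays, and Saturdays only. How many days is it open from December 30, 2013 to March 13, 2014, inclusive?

32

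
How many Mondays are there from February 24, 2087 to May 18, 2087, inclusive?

February 24, 2087 is a Monday.
From February 24, 2087 to May 18, 2087 is 84 days inclusive.
84 = 7 × 12, so the span is exactly 12 full weeks.
Each full week contributes one Monday: 12 so far.

12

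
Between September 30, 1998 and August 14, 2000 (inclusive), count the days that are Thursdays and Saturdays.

September 30, 1998 is a Wednesday.
The range spans 685 days (inclusive of both endpoints).
685 = 7 × 97 + 6, so there are 97 full weeks plus 6 extra days.
Each full week contributes 2 days from the set (Thu, Sat): 97 × 2 = 194.
The 6 extra days are Wed, Thu, Fri, Sat, Sun, Mon — 2 of them qualify.
Total: 194 + 2 = 196.

196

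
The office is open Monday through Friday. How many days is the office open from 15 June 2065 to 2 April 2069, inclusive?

992 weekdays

15 June 2065 is a Monday.
That's 1388 days from start to end, counting both.
1388 = 7 × 198 + 2, so there are 198 full weeks plus 2 extra days.
Each full week contributes 5 weekdays (Mon–Fri): 198 × 5 = 990.
The 2 extra days are Mon, Tue — 2 of them qualify.
Total: 990 + 2 = 992.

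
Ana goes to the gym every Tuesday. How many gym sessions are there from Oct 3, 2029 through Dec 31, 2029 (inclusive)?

12

Oct 3, 2029 is a Wednesday.
From Oct 3, 2029 to Dec 31, 2029 is 90 days inclusive.
90 = 7 × 12 + 6, so there are 12 full weeks plus 6 extra days.
Each full week contributes one Tuesday: 12 so far.
The 6 extra days are Wednesday, Thursday, Friday, Saturday, Sunday, Monday — none qualify.
Total: 12 + 0 = 12.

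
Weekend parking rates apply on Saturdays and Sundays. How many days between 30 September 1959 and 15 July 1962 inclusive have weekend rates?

292

30 September 1959 is a Wednesday.
That's 1020 days from start to end, counting both.
1020 = 7 × 145 + 5, so there are 145 full weeks plus 5 extra days.
Each full week contributes 2 weekend days (Sat, Sun): 145 × 2 = 290.
The 5 extra days are Wed, Thu, Fri, Sat, Sun — 2 of them qualify.
Total: 290 + 2 = 292.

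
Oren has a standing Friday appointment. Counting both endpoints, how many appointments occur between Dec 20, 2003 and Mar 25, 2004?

Dec 20, 2003 is a Saturday.
The range spans 97 days (inclusive of both endpoints).
97 = 7 × 13 + 6, so there are 13 full weeks plus 6 extra days.
Each full week contributes one Friday: 13 so far.
The 6 extra days are Saturday, Sunday, Monday, Tuesday, Wednesday, Thursday — none qualify.
Total: 13 + 0 = 13.

13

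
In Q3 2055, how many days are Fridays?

Jul 1, 2055 is a Thursday.
From Jul 1, 2055 to Sep 30, 2055 is 92 days inclusive.
92 = 7 × 13 + 1, so there are 13 full weeks plus 1 extra day.
Each full week contributes one Friday: 13 so far.
The 1 extra day is Thursday — none qualify.
Total: 13 + 0 = 13.

13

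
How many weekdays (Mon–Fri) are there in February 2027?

20

Feb 1, 2027 is a Monday.
The range spans 28 days (inclusive of both endpoints).
28 = 7 × 4, so the span is exactly 4 full weeks.
Each full week contributes 5 weekdays (Mon–Fri): 4 × 5 = 20.
Total: 20.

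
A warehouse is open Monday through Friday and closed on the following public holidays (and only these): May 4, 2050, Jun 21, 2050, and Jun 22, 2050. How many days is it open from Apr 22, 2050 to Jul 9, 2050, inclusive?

Apr 22, 2050 is a Friday.
That's 79 days from start to end, counting both.
79 = 7 × 11 + 2, so there are 11 full weeks plus 2 extra days.
Each full week contributes 5 weekdays (Mon–Fri): 11 × 5 = 55.
The 2 extra days are Fri, Sat — 1 of them qualifies.
Total: 55 + 1 = 56.
Holidays: May 4, 2050 (Wed); Jun 21, 2050 (Tue); Jun 22, 2050 (Wed).
All 3 holidays fall on weekdays, so subtract 3.
Business days: 56 − 3 = 53.

53 business days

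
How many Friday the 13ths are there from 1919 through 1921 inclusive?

Friday-the-13ths by year:
1919: Jun
1920: Feb, Aug
1921: May

4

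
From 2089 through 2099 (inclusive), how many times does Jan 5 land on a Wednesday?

Day of week of January 5 in each year:
2089: Wed ✓, 2090: Thu, 2091: Fri, 2092: Sat, 2093: Mon, 2094: Tue, 2095: Wed ✓, 2096: Thu, 2097: Sat, 2098: Sun, 2099: Mon
Wednesdays: 2089, 2095.

2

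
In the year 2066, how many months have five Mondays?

4

A month has five Mondays exactly when Monday falls within its first (length − 28) days.
Jan: 31 days, starts Fri → 5 of Fri, Sat, Sun
Feb: 28 days, starts Mon → 5 of (none)
Mar: 31 days, starts Mon → 5 of Mon, Tue, Wed ✓
Apr: 30 days, starts Thu → 5 of Thu, Fri
May: 31 days, starts Sat → 5 of Sat, Sun, Mon ✓
Jun: 30 days, starts Tue → 5 of Tue, Wed
Jul: 31 days, starts Thu → 5 of Thu, Fri, Sat
Aug: 31 days, starts Sun → 5 of Sun, Mon, Tue ✓
Sep: 30 days, starts Wed → 5 of Wed, Thu
Oct: 31 days, starts Fri → 5 of Fri, Sat, Sun
Nov: 30 days, starts Mon → 5 of Mon, Tue ✓
Dec: 31 days, starts Wed → 5 of Wed, Thu, Fri
Months with five Mondays: Mar, May, Aug, Nov.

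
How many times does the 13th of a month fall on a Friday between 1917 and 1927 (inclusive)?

Friday-the-13ths by year:
1917: Apr, Jul
1918: Sep, Dec
1919: Jun
1920: Feb, Aug
1921: May
1922: Jan, Oct
1923: Apr, Jul
1924: Jun
1925: Feb, Mar, Nov
1926: Aug
1927: May

18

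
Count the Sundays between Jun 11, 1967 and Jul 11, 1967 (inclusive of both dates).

Jun 11, 1967 is a Sunday.
From Jun 11, 1967 to Jul 11, 1967 is 31 days inclusive.
31 = 7 × 4 + 3, so there are 4 full weeks plus 3 extra days.
Each full week contributes one Sunday: 4 so far.
The 3 extra days are Sunday, Monday, Tuesday — 1 of them qualifies.
Total: 4 + 1 = 5.

5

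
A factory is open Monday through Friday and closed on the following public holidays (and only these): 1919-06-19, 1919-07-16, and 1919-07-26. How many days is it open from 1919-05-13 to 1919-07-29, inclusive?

1919-05-13 is a Tuesday.
From 1919-05-13 to 1919-07-29 is 78 days inclusive.
78 = 7 × 11 + 1, so there are 11 full weeks plus 1 extra day.
Each full week contributes 5 weekdays (Mon–Fri): 11 × 5 = 55.
The 1 extra day is Tue — 1 of them qualifies.
Total: 55 + 1 = 56.
Holidays: 1919-06-19 (Thu); 1919-07-16 (Wed); 1919-07-26 (Sat).
2 of the 3 holidays fall on weekdays; the rest are weekends and were already excluded.
Business days: 56 − 2 = 54.

54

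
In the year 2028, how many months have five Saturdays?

5

A month has five Saturdays exactly when Saturday falls within its first (length − 28) days.
Jan: 31 days, starts Sat → 5 of Sat, Sun, Mon ✓
Feb: 29 days, starts Tue → 5 of Tue
Mar: 31 days, starts Wed → 5 of Wed, Thu, Fri
Apr: 30 days, starts Sat → 5 of Sat, Sun ✓
May: 31 days, starts Mon → 5 of Mon, Tue, Wed
Jun: 30 days, starts Thu → 5 of Thu, Fri
Jul: 31 days, starts Sat → 5 of Sat, Sun, Mon ✓
Aug: 31 days, starts Tue → 5 of Tue, Wed, Thu
Sep: 30 days, starts Fri → 5 of Fri, Sat ✓
Oct: 31 days, starts Sun → 5 of Sun, Mon, Tue
Nov: 30 days, starts Wed → 5 of Wed, Thu
Dec: 31 days, starts Fri → 5 of Fri, Sat, Sun ✓
Months with five Saturdays: Jan, Apr, Jul, Sep, Dec.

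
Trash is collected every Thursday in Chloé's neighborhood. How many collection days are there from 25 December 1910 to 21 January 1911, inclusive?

4

25 December 1910 is a Sunday.
From 25 December 1910 to 21 January 1911 is 28 days inclusive.
28 = 7 × 4, so the span is exactly 4 full weeks.
Each full week contributes one Thursday: 4 so far.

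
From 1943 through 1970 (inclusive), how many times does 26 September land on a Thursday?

4

Day of week of September 26 in each year:
1943: Sun, 1944: Tue, 1945: Wed, 1946: Thu ✓, 1947: Fri, 1948: Sun, 1949: Mon, 1950: Tue, 1951: Wed, 1952: Fri, 1953: Sat, 1954: Sun, 1955: Mon, 1956: Wed, 1957: Thu ✓, 1958: Fri, 1959: Sat, 1960: Mon, 1961: Tue, 1962: Wed, 1963: Thu ✓, 1964: Sat, 1965: Sun, 1966: Mon, 1967: Tue, 1968: Thu ✓, 1969: Fri, 1970: Sat
Thursdays: 1946, 1957, 1963, 1968.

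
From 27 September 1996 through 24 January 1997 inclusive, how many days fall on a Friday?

27 September 1996 is a Friday.
From 27 September 1996 to 24 January 1997 is 120 days inclusive.
120 = 7 × 17 + 1, so there are 17 full weeks plus 1 extra day.
Each full week contributes one Friday: 17 so far.
The 1 extra day is Fri — 1 of them qualifies.
Total: 17 + 1 = 18.

18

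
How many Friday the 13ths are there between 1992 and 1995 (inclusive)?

Friday-the-13ths by year:
1992: Mar, Nov
1993: Aug
1994: May
1995: Jan, Oct

6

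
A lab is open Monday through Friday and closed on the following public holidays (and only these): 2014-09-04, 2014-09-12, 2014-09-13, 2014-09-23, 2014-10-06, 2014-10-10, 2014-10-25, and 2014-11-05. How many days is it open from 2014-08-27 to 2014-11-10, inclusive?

48 business days

2014-08-27 is a Wednesday.
The range spans 76 days (inclusive of both endpoints).
76 = 7 × 10 + 6, so there are 10 full weeks plus 6 extra days.
Each full week contributes 5 weekdays (Mon–Fri): 10 × 5 = 50.
The 6 extra days are Wed, Thu, Fri, Sat, Sun, Mon — 4 of them qualify.
Total: 50 + 4 = 54.
Holidays: 2014-09-04 (Thu); 2014-09-12 (Fri); 2014-09-13 (Sat); 2014-09-23 (Tue); 2014-10-06 (Mon); 2014-10-10 (Fri); 2014-10-25 (Sat); 2014-11-05 (Wed).
6 of the 8 holidays fall on weekdays; the rest are weekends and were already excluded.
Business days: 54 − 6 = 48.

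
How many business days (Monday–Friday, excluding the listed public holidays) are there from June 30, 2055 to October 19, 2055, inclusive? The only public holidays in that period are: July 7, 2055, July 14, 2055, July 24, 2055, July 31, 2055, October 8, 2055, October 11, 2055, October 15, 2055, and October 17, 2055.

June 30, 2055 is a Wednesday.
That's 112 days from start to end, counting both.
112 = 7 × 16, so the span is exactly 16 full weeks.
Each full week contributes 5 weekdays (Mon–Fri): 16 × 5 = 80.
Total: 80.
Holidays: July 7, 2055 (Wed); July 14, 2055 (Wed); July 24, 2055 (Sat); July 31, 2055 (Sat); October 8, 2055 (Fri); October 11, 2055 (Mon); October 15, 2055 (Fri); October 17, 2055 (Sun).
5 of the 8 holidays fall on weekdays; the rest are weekends and were already excluded.
Business days: 80 − 5 = 75.

75 business days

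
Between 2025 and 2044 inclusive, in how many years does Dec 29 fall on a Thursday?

3

Day of week of December 29 in each year:
2025: Mon, 2026: Tue, 2027: Wed, 2028: Fri, 2029: Sat, 2030: Sun, 2031: Mon, 2032: Wed, 2033: Thu ✓, 2034: Fri, 2035: Sat, 2036: Mon, 2037: Tue, 2038: Wed, 2039: Thu ✓, 2040: Sat, 2041: Sun, 2042: Mon, 2043: Tue, 2044: Thu ✓
Thursdays: 2033, 2039, 2044.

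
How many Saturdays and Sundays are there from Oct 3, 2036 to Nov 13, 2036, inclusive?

12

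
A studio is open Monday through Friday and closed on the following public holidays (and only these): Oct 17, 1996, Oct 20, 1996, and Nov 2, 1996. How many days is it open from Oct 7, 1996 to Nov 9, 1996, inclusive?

Oct 7, 1996 is a Monday.
That's 34 days from start to end, counting both.
34 = 7 × 4 + 6, so there are 4 full weeks plus 6 extra days.
Each full week contributes 5 weekdays (Mon–Fri): 4 × 5 = 20.
The 6 extra days are Monday, Tuesday, Wednesday, Thursday, Friday, Saturday — 5 of them qualify.
Total: 20 + 5 = 25.
Holidays: Oct 17, 1996 (Thu); Oct 20, 1996 (Sun); Nov 2, 1996 (Sat).
1 of the 3 holidays fall on weekdays; the rest are weekends and were already excluded.
Business days: 25 − 1 = 24.

24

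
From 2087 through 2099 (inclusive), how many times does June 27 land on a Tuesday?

Day of week of June 27 in each year:
2087: Fri, 2088: Sun, 2089: Mon, 2090: Tue ✓, 2091: Wed, 2092: Fri, 2093: Sat, 2094: Sun, 2095: Mon, 2096: Wed, 2097: Thu, 2098: Fri, 2099: Sat
Tuesdays: 2090.

1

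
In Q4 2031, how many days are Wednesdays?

2031-10-01 is a Wednesday.
The range spans 92 days (inclusive of both endpoints).
92 = 7 × 13 + 1, so there are 13 full weeks plus 1 extra day.
Each full week contributes one Wednesday: 13 so far.
The 1 extra day is Wednesday — 1 of them qualifies.
Total: 13 + 1 = 14.

14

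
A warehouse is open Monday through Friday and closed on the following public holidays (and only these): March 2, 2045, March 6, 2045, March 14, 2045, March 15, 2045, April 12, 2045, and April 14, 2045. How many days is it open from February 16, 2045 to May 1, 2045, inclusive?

47

February 16, 2045 is a Thursday.
From February 16, 2045 to May 1, 2045 is 75 days inclusive.
75 = 7 × 10 + 5, so there are 10 full weeks plus 5 extra days.
Each full week contributes 5 weekdays (Mon–Fri): 10 × 5 = 50.
The 5 extra days are Thu, Fri, Sat, Sun, Mon — 3 of them qualify.
Total: 50 + 3 = 53.
Holidays: March 2, 2045 (Thu); March 6, 2045 (Mon); March 14, 2045 (Tue); March 15, 2045 (Wed); April 12, 2045 (Wed); April 14, 2045 (Fri).
All 6 holidays fall on weekdays, so subtract 6.
Business days: 53 − 6 = 47.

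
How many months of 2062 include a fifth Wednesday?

4

A month has five Wednesdays exactly when Wednesday falls within its first (length − 28) days.
Jan: 31 days, starts Sun → 5 of Sun, Mon, Tue
Feb: 28 days, starts Wed → 5 of (none)
Mar: 31 days, starts Wed → 5 of Wed, Thu, Fri ✓
Apr: 30 days, starts Sat → 5 of Sat, Sun
May: 31 days, starts Mon → 5 of Mon, Tue, Wed ✓
Jun: 30 days, starts Thu → 5 of Thu, Fri
Jul: 31 days, starts Sat → 5 of Sat, Sun, Mon
Aug: 31 days, starts Tue → 5 of Tue, Wed, Thu ✓
Sep: 30 days, starts Fri → 5 of Fri, Sat
Oct: 31 days, starts Sun → 5 of Sun, Mon, Tue
Nov: 30 days, starts Wed → 5 of Wed, Thu ✓
Dec: 31 days, starts Fri → 5 of Fri, Sat, Sun
Months with five Wednesdays: Mar, May, Aug, Nov.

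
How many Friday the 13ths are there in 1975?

1

The 13th falls on a Friday when the month's 13th has weekday Fri.
Jan 13 is Mon; Feb 13 is Thu; Mar 13 is Thu; Apr 13 is Sun; May 13 is Tue; Jun 13 is Fri ✓; Jul 13 is Sun; Aug 13 is Wed; Sep 13 is Sat; Oct 13 is Mon; Nov 13 is Thu; Dec 13 is Sat.
Friday the 13ths: Jun.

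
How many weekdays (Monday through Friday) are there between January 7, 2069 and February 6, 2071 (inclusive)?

545 weekdays

January 7, 2069 is a Monday.
That's 761 days from start to end, counting both.
761 = 7 × 108 + 5, so there are 108 full weeks plus 5 extra days.
Each full week contributes 5 weekdays (Mon–Fri): 108 × 5 = 540.
The 5 extra days are Mon, Tue, Wed, Thu, Fri — 5 of them qualify.
Total: 540 + 5 = 545.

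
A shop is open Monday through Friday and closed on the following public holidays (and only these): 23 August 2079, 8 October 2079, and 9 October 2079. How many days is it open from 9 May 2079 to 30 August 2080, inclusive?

342

9 May 2079 is a Tuesday.
That's 480 days from start to end, counting both.
480 = 7 × 68 + 4, so there are 68 full weeks plus 4 extra days.
Each full week contributes 5 weekdays (Mon–Fri): 68 × 5 = 340.
The 4 extra days are Tue, Wed, Thu, Fri — 4 of them qualify.
Total: 340 + 4 = 344.
Holidays: 23 August 2079 (Wed); 8 October 2079 (Sun); 9 October 2079 (Mon).
2 of the 3 holidays fall on weekdays; the rest are weekends and were already excluded.
Business days: 344 − 2 = 342.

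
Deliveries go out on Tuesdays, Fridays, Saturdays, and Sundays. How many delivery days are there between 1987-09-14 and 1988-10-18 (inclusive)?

229

1987-09-14 is a Monday.
That's 401 days from start to end, counting both.
401 = 7 × 57 + 2, so there are 57 full weeks plus 2 extra days.
Each full week contributes 4 days from the set (Tue, Fri, Sat, Sun): 57 × 4 = 228.
The 2 extra days are Monday, Tuesday — 1 of them qualifies.
Total: 228 + 1 = 229.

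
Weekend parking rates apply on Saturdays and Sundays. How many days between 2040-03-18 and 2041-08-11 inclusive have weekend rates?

2040-03-18 is a Sunday.
That's 512 days from start to end, counting both.
512 = 7 × 73 + 1, so there are 73 full weeks plus 1 extra day.
Each full week contributes 2 weekend days (Sat, Sun): 73 × 2 = 146.
The 1 extra day is Sunday — 1 of them qualifies.
Total: 146 + 1 = 147.

147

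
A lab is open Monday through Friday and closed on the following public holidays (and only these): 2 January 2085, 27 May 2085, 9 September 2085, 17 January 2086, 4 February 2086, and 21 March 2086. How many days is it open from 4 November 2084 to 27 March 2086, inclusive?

359

4 November 2084 is a Saturday.
That's 509 days from start to end, counting both.
509 = 7 × 72 + 5, so there are 72 full weeks plus 5 extra days.
Each full week contributes 5 weekdays (Mon–Fri): 72 × 5 = 360.
The 5 extra days are Saturday, Sunday, Monday, Tuesday, Wednesday — 3 of them qualify.
Total: 360 + 3 = 363.
Holidays: 2 January 2085 (Tue); 27 May 2085 (Sun); 9 September 2085 (Sun); 17 January 2086 (Thu); 4 February 2086 (Mon); 21 March 2086 (Thu).
4 of the 6 holidays fall on weekdays; the rest are weekends and were already excluded.
Business days: 363 − 4 = 359.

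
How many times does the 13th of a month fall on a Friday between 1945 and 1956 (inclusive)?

Friday-the-13ths by year:
1945: Apr, Jul
1946: Sep, Dec
1947: Jun
1948: Feb, Aug
1949: May
1950: Jan, Oct
1951: Apr, Jul
1952: Jun
1953: Feb, Mar, Nov
1954: Aug
1955: May
1956: Jan, Apr, Jul

21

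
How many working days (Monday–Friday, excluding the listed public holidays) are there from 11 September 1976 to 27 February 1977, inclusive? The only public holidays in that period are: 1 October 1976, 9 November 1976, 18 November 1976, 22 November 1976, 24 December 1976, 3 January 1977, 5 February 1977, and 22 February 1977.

11 September 1976 is a Saturday.
That's 170 days from start to end, counting both.
170 = 7 × 24 + 2, so there are 24 full weeks plus 2 extra days.
Each full week contributes 5 weekdays (Mon–Fri): 24 × 5 = 120.
The 2 extra days are Saturday, Sunday — none qualify.
Total: 120 + 0 = 120.
Holidays: 1 October 1976 (Fri); 9 November 1976 (Tue); 18 November 1976 (Thu); 22 November 1976 (Mon); 24 December 1976 (Fri); 3 January 1977 (Mon); 5 February 1977 (Sat); 22 February 1977 (Tue).
7 of the 8 holidays fall on weekdays; the rest are weekends and were already excluded.
Business days: 120 − 7 = 113.

113 working days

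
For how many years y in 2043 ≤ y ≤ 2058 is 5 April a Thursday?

2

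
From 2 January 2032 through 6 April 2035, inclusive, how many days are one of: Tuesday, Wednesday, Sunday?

2 January 2032 is a Friday.
That's 1191 days from start to end, counting both.
1191 = 7 × 170 + 1, so there are 170 full weeks plus 1 extra day.
Each full week contributes 3 days from the set (Tue, Wed, Sun): 170 × 3 = 510.
The 1 extra day is Fri — none qualify.
Total: 510 + 0 = 510.

510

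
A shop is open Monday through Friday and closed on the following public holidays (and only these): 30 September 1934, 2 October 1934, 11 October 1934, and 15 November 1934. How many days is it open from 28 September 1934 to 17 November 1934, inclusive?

28 September 1934 is a Friday.
That's 51 days from start to end, counting both.
51 = 7 × 7 + 2, so there are 7 full weeks plus 2 extra days.
Each full week contributes 5 weekdays (Mon–Fri): 7 × 5 = 35.
The 2 extra days are Friday, Saturday — 1 of them qualifies.
Total: 35 + 1 = 36.
Holidays: 30 September 1934 (Sun); 2 October 1934 (Tue); 11 October 1934 (Thu); 15 November 1934 (Thu).
3 of the 4 holidays fall on weekdays; the rest are weekends and were already excluded.
Business days: 36 − 3 = 33.

33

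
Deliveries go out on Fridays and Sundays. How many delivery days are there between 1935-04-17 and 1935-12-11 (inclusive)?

1935-04-17 is a Wednesday.
From 1935-04-17 to 1935-12-11 is 239 days inclusive.
239 = 7 × 34 + 1, so there are 34 full weeks plus 1 extra day.
Each full week contributes 2 days from the set (Fri, Sun): 34 × 2 = 68.
The 1 extra day is Wednesday — none qualify.
Total: 68 + 0 = 68.

68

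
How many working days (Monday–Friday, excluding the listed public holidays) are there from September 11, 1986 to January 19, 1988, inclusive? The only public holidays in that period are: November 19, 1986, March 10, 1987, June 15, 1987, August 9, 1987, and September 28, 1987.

350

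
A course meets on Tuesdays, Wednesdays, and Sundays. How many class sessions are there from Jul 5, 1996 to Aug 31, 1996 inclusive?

Jul 5, 1996 is a Friday.
From Jul 5, 1996 to Aug 31, 1996 is 58 days inclusive.
58 = 7 × 8 + 2, so there are 8 full weeks plus 2 extra days.
Each full week contributes 3 days from the set (Tue, Wed, Sun): 8 × 3 = 24.
The 2 extra days are Fri, Sat — none qualify.
Total: 24 + 0 = 24.

24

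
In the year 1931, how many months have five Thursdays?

A month has five Thursdays exactly when Thursday falls within its first (length − 28) days.
Jan: 31 days, starts Thu → 5 of Thu, Fri, Sat ✓
Feb: 28 days, starts Sun → 5 of (none)
Mar: 31 days, starts Sun → 5 of Sun, Mon, Tue
Apr: 30 days, starts Wed → 5 of Wed, Thu ✓
May: 31 days, starts Fri → 5 of Fri, Sat, Sun
Jun: 30 days, starts Mon → 5 of Mon, Tue
Jul: 31 days, starts Wed → 5 of Wed, Thu, Fri ✓
Aug: 31 days, starts Sat → 5 of Sat, Sun, Mon
Sep: 30 days, starts Tue → 5 of Tue, Wed
Oct: 31 days, starts Thu → 5 of Thu, Fri, Sat ✓
Nov: 30 days, starts Sun → 5 of Sun, Mon
Dec: 31 days, starts Tue → 5 of Tue, Wed, Thu ✓
Months with five Thursdays: Jan, Apr, Jul, Oct, Dec.

5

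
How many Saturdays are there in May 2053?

May 1, 2053 is a Thursday.
From May 1, 2053 to May 31, 2053 is 31 days inclusive.
31 = 7 × 4 + 3, so there are 4 full weeks plus 3 extra days.
Each full week contributes one Saturday: 4 so far.
The 3 extra days are Thursday, Friday, Saturday — 1 of them qualifies.
Total: 4 + 1 = 5.

5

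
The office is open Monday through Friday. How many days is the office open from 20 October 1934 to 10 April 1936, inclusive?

385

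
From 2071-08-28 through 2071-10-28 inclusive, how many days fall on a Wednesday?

2071-08-28 is a Friday.
From 2071-08-28 to 2071-10-28 is 62 days inclusive.
62 = 7 × 8 + 6, so there are 8 full weeks plus 6 extra days.
Each full week contributes one Wednesday: 8 so far.
The 6 extra days are Friday, Saturday, Sunday, Monday, Tuesday, Wednesday — 1 of them qualifies.
Total: 8 + 1 = 9.

9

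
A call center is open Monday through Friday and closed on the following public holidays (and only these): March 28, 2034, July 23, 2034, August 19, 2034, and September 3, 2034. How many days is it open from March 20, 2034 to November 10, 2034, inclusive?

169

March 20, 2034 is a Monday.
The range spans 236 days (inclusive of both endpoints).
236 = 7 × 33 + 5, so there are 33 full weeks plus 5 extra days.
Each full week contributes 5 weekdays (Mon–Fri): 33 × 5 = 165.
The 5 extra days are Monday, Tuesday, Wednesday, Thursday, Friday — 5 of them qualify.
Total: 165 + 5 = 170.
Holidays: March 28, 2034 (Tue); July 23, 2034 (Sun); August 19, 2034 (Sat); September 3, 2034 (Sun).
1 of the 4 holidays fall on weekdays; the rest are weekends and were already excluded.
Business days: 170 − 1 = 169.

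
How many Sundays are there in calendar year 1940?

Jan 1, 1940 is a Monday.
That's 366 days from start to end, counting both.
366 = 7 × 52 + 2, so there are 52 full weeks plus 2 extra days.
Each full week contributes one Sunday: 52 so far.
The 2 extra days are Monday, Tuesday — none qualify.
Total: 52 + 0 = 52.

52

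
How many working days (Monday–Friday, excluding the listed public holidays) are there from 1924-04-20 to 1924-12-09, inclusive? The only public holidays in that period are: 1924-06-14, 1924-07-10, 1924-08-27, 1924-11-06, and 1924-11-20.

1924-04-20 is a Sunday.
That's 234 days from start to end, counting both.
234 = 7 × 33 + 3, so there are 33 full weeks plus 3 extra days.
Each full week contributes 5 weekdays (Mon–Fri): 33 × 5 = 165.
The 3 extra days are Sun, Mon, Tue — 2 of them qualify.
Total: 165 + 2 = 167.
Holidays: 1924-06-14 (Sat); 1924-07-10 (Thu); 1924-08-27 (Wed); 1924-11-06 (Thu); 1924-11-20 (Thu).
4 of the 5 holidays fall on weekdays; the rest are weekends and were already excluded.
Business days: 167 − 4 = 163.

163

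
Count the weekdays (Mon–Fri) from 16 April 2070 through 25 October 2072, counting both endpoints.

660

16 April 2070 is a Wednesday.
That's 924 days from start to end, counting both.
924 = 7 × 132, so the span is exactly 132 full weeks.
Each full week contributes 5 weekdays (Mon–Fri): 132 × 5 = 660.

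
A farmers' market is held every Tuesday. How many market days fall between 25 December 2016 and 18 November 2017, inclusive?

25 December 2016 is a Sunday.
The range spans 329 days (inclusive of both endpoints).
329 = 7 × 47, so the span is exactly 47 full weeks.
Each full week contributes one Tuesday: 47 so far.
Total: 47.

47 Tuesdays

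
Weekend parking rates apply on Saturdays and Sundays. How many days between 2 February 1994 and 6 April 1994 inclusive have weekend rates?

2 February 1994 is a Wednesday.
From 2 February 1994 to 6 April 1994 is 64 days inclusive.
64 = 7 × 9 + 1, so there are 9 full weeks plus 1 extra day.
Each full week contributes 2 weekend days (Sat, Sun): 9 × 2 = 18.
The 1 extra day is Wednesday — none qualify.
Total: 18 + 0 = 18.

18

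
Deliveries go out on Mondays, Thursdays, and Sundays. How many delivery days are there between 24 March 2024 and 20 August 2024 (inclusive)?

65

24 March 2024 is a Sunday.
The range spans 150 days (inclusive of both endpoints).
150 = 7 × 21 + 3, so there are 21 full weeks plus 3 extra days.
Each full week contributes 3 days from the set (Mon, Thu, Sun): 21 × 3 = 63.
The 3 extra days are Sunday, Monday, Tuesday — 2 of them qualify.
Total: 63 + 2 = 65.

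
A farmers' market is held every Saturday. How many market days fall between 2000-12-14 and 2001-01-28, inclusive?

2000-12-14 is a Thursday.
That's 46 days from start to end, counting both.
46 = 7 × 6 + 4, so there are 6 full weeks plus 4 extra days.
Each full week contributes one Saturday: 6 so far.
The 4 extra days are Thursday, Friday, Saturday, Sunday — 1 of them qualifies.
Total: 6 + 1 = 7.

7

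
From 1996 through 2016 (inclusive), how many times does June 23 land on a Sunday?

3

Day of week of June 23 in each year:
1996: Sun ✓, 1997: Mon, 1998: Tue, 1999: Wed, 2000: Fri, 2001: Sat, 2002: Sun ✓, 2003: Mon, 2004: Wed, 2005: Thu, 2006: Fri, 2007: Sat, 2008: Mon, 2009: Tue, 2010: Wed, 2011: Thu, 2012: Sat, 2013: Sun ✓, 2014: Mon, 2015: Tue, 2016: Thu
Sundays: 1996, 2002, 2013.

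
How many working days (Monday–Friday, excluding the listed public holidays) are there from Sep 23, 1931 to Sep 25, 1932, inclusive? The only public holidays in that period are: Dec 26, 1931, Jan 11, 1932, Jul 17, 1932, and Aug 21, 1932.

262 working days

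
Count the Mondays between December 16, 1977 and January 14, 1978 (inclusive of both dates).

December 16, 1977 is a Friday.
From December 16, 1977 to January 14, 1978 is 30 days inclusive.
30 = 7 × 4 + 2, so there are 4 full weeks plus 2 extra days.
Each full week contributes one Monday: 4 so far.
The 2 extra days are Friday, Saturday — none qualify.
Total: 4 + 0 = 4.

4 Mondays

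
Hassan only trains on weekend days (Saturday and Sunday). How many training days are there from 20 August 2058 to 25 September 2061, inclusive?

324

20 August 2058 is a Tuesday.
The range spans 1133 days (inclusive of both endpoints).
1133 = 7 × 161 + 6, so there are 161 full weeks plus 6 extra days.
Each full week contributes 2 weekend days (Sat, Sun): 161 × 2 = 322.
The 6 extra days are Tuesday, Wednesday, Thursday, Friday, Saturday, Sunday — 2 of them qualify.
Total: 322 + 2 = 324.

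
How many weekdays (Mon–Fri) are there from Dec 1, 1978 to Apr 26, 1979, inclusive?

105 weekdays

Dec 1, 1978 is a Friday.
The range spans 147 days (inclusive of both endpoints).
147 = 7 × 21, so the span is exactly 21 full weeks.
Each full week contributes 5 weekdays (Mon–Fri): 21 × 5 = 105.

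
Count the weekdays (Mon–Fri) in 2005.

2005-01-01 is a Saturday.
The range spans 365 days (inclusive of both endpoints).
365 = 7 × 52 + 1, so there are 52 full weeks plus 1 extra day.
Each full week contributes 5 weekdays (Mon–Fri): 52 × 5 = 260.
The 1 extra day is Saturday — none qualify.
Total: 260 + 0 = 260.

260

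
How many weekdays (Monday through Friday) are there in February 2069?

Feb 1, 2069 is a Friday.
From Feb 1, 2069 to Feb 28, 2069 is 28 days inclusive.
28 = 7 × 4, so the span is exactly 4 full weeks.
Each full week contributes 5 weekdays (Mon–Fri): 4 × 5 = 20.
Total: 20.

20 weekdays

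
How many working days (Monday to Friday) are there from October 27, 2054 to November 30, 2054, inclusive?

25 weekdays

October 27, 2054 is a Tuesday.
That's 35 days from start to end, counting both.
35 = 7 × 5, so the span is exactly 5 full weeks.
Each full week contributes 5 weekdays (Mon–Fri): 5 × 5 = 25.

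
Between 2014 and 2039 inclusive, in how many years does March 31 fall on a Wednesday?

Day of week of March 31 in each year:
2014: Mon, 2015: Tue, 2016: Thu, 2017: Fri, 2018: Sat, 2019: Sun, 2020: Tue, 2021: Wed ✓, 2022: Thu, 2023: Fri, 2024: Sun, 2025: Mon, 2026: Tue, 2027: Wed ✓, 2028: Fri, 2029: Sat, 2030: Sun, 2031: Mon, 2032: Wed ✓, 2033: Thu, 2034: Fri, 2035: Sat, 2036: Mon, 2037: Tue, 2038: Wed ✓, 2039: Thu
Wednesdays: 2021, 2027, 2032, 2038.

4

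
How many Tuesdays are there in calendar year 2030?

2030-01-01 is a Tuesday.
The range spans 365 days (inclusive of both endpoints).
365 = 7 × 52 + 1, so there are 52 full weeks plus 1 extra day.
Each full week contributes one Tuesday: 52 so far.
The 1 extra day is Tuesday — 1 of them qualifies.
Total: 52 + 1 = 53.

53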